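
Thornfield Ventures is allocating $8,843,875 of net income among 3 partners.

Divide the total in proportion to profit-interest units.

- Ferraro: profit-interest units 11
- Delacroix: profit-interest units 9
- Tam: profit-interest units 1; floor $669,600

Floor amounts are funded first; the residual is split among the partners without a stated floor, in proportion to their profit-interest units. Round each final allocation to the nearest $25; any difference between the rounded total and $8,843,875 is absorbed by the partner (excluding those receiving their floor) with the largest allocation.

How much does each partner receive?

Guaranteed amounts: Tam $669,600. Balance $8,174,275.
Balance split over remaining profit-interest units 20: Ferraro 4,495,851.25 → $4,495,850; Delacroix 3,678,423.75 → $3,678,425.

Ferraro: $4,495,850; Delacroix: $3,678,425; Tam: $669,600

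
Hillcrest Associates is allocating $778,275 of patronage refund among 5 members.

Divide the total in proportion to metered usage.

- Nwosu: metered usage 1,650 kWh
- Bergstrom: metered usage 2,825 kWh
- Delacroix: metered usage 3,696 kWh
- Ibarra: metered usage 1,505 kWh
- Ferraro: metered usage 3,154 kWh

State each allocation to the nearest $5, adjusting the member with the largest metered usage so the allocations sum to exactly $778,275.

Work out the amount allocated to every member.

Nwosu: $100,090 | Bergstrom: $171,365 | Delacroix: $224,200 | Ibarra: $91,295 | Ferraro: $191,325

Combined metered usage = 1,650 + 2,825 + 3,696 + 1,505 + 3,154 = 12,830.
Pro-rata amounts: Nwosu 100,089.93; Bergstrom 171,366.09; Delacroix 224,201.43; Ibarra 91,294.14; Ferraro 191,323.41.
Rounded to nearest $5: Nwosu $100,090; Bergstrom $171,365; Delacroix $224,200; Ibarra $91,295; Ferraro $191,325. Sum = $778,275.
Rounded total matches; no reconciliation needed.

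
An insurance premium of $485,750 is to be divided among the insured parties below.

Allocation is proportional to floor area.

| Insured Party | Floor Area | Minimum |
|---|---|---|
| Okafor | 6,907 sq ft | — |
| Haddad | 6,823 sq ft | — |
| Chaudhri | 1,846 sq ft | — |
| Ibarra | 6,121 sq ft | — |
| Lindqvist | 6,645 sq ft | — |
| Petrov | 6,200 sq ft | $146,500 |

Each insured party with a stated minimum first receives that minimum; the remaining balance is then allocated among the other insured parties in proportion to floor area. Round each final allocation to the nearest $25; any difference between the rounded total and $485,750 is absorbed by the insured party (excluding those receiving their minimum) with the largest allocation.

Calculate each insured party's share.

Okafor: $82,650; Haddad: $81,675; Chaudhri: $22,100; Ibarra: $73,275; Lindqvist: $79,550; Petrov: $146,500

Guaranteed amounts: Petrov $146,500. Balance $339,250.
Balance split over remaining floor area 28,342: Okafor 82,675.88 → $82,675; Haddad 81,670.41 → $81,675; Chaudhri 22,096.38 → $22,100; Ibarra 73,267.56 → $73,275; Lindqvist 79,539.77 → $79,550.
Rounding difference −$25 applied to Okafor → $82,650.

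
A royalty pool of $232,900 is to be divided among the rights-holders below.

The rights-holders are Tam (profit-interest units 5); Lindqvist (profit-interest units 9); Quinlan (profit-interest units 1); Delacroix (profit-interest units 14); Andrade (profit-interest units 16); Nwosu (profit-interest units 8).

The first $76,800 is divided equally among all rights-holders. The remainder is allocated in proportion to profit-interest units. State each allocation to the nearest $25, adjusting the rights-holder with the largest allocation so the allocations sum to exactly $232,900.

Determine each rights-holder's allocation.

$76,800 shared equally gives $12,800 per rights-holder.
Remainder $156,100 by profit-interest units (total 53): Tam 14,726.42 → $14,725; Lindqvist 26,507.55 → $26,500; Quinlan 2,945.28 → $2,950; Delacroix 41,233.96 → $41,225; Andrade 47,124.53 → $47,125; Nwosu 23,562.26 → $23,550.
Rounding difference +$25 on remainder applied to Andrade.
Totals: Tam $12,800 + $14,725 = $27,525; Lindqvist $12,800 + $26,500 = $39,300; Quinlan $12,800 + $2,950 = $15,750; Delacroix $12,800 + $41,225 = $54,025; Andrade $12,800 + $47,150 = $59,950; Nwosu $12,800 + $23,550 = $36,350.

Tam: $27,525; Lindqvist: $39,300; Quinlan: $15,750; Delacroix: $54,025; Andrade: $59,950; Nwosu: $36,350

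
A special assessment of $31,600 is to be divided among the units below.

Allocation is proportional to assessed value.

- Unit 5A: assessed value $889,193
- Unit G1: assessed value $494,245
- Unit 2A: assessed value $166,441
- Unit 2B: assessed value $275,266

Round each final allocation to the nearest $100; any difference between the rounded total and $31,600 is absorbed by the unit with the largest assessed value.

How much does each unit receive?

Total assessed value = 1,825,145.
Proportional shares: Unit 5A 889,193/1,825,145 × $31,600 = 15,395.21; Unit G1 494,245/1,825,145 × $31,600 = 8,557.21; Unit 2A 166,441/1,825,145 × $31,600 = 2,881.71; Unit 2B 275,266/1,825,145 × $31,600 = 4,765.87.
At nearest $100: Unit 5A $15,400; Unit G1 $8,600; Unit 2A $2,900; Unit 2B $4,800. Sum = $31,700.
Difference $31,600 − $31,700 = −$100 applied to largest assessed value (Unit 5A): Unit 5A becomes $15,300.

Unit 5A: $15,300; Unit G1: $8,600; Unit 2A: $2,900; Unit 2B: $4,800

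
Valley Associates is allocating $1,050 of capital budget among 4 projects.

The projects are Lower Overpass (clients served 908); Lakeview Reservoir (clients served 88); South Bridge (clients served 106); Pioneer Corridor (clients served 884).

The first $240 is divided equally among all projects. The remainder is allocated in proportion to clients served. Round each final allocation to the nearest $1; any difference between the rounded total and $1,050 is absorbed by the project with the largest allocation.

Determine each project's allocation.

First tranche $240 split equally: $60 each.
Remainder $810 by clients served (total 1,986): Lower Overpass 370.33 → $370; Lakeview Reservoir 35.89 → $36; South Bridge 43.23 → $43; Pioneer Corridor 360.54 → $361.
Totals: Lower Overpass $60 + $370 = $430; Lakeview Reservoir $60 + $36 = $96; South Bridge $60 + $43 = $103; Pioneer Corridor $60 + $361 = $421.

Lower Overpass: $430 | Lakeview Reservoir: $96 | South Bridge: $103 | Pioneer Corridor: $421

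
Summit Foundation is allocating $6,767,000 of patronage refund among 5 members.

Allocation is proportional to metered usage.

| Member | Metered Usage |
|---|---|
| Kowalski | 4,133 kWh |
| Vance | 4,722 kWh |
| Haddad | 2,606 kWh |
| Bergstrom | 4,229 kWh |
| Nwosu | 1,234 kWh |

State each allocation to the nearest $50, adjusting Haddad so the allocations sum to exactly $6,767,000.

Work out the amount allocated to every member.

Combined metered usage = 16,924.
Raw shares: Kowalski 4,133/16,924 × $6,767,000 = 1,652,565.06; Vance 4,722/16,924 × $6,767,000 = 1,888,074.57; Haddad 2,606/16,924 × $6,767,000 = 1,041,999.65; Bergstrom 4,229/16,924 × $6,767,000 = 1,690,950.31; Nwosu 1,234/16,924 × $6,767,000 = 493,410.42.
After rounding ($50): Kowalski $1,652,550; Vance $1,888,050; Haddad $1,042,000; Bergstrom $1,690,950; Nwosu $493,400. Sum = $6,766,950.
Difference $6,767,000 − $6,766,950 = +$50 applied to Haddad: Haddad becomes $1,042,050.

Kowalski: $1,652,550 · Vance: $1,888,050 · Haddad: $1,042,050 · Bergstrom: $1,690,950 · Nwosu: $493,400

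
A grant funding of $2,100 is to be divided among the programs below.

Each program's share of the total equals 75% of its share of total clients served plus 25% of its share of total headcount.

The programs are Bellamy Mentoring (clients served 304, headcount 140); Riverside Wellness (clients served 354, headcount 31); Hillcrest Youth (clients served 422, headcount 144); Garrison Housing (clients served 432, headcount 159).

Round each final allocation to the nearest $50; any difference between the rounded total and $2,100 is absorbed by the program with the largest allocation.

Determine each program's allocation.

Totals — clients served 1,512, headcount 474.
Composite weights (75% clients served + 25% headcount): Bellamy Mentoring 0.2246; Riverside Wellness 0.1919; Hillcrest Youth 0.2853; Garrison Housing 0.2981.
Raw shares: Bellamy Mentoring 471.73; Riverside Wellness 403.09; Hillcrest Youth 599.08; Garrison Housing 626.11.
Rounded to nearest $50: Bellamy Mentoring $450; Riverside Wellness $400; Hillcrest Youth $600; Garrison Housing $650. Sum = $2,100.
Rounded total matches; no reconciliation needed.

Bellamy Mentoring: $450 · Riverside Wellness: $400 · Hillcrest Youth: $600 · Garrison Housing: $650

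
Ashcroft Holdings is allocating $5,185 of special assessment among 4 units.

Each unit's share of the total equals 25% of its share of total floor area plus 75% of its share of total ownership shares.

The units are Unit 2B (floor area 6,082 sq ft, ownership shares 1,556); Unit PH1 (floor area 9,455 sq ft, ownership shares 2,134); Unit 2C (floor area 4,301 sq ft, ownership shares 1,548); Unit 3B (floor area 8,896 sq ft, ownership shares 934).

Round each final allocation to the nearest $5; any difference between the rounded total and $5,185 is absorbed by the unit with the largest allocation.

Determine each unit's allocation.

Totals — floor area 28,734, ownership shares 6,172.
Blended shares (25% floor area + 75% ownership shares): Unit 2B 0.2420; Unit PH1 0.3416; Unit 2C 0.2255; Unit 3B 0.1909.
Unrounded shares: Unit 2B 1,254.75; Unit PH1 1,771.09; Unit 2C 1,169.36; Unit 3B 989.80.
After rounding ($5): Unit 2B $1,255; Unit PH1 $1,770; Unit 2C $1,170; Unit 3B $990. Sum = $5,185.
Sum already equals the total — no adjustment.

Unit 2B: $1,255 · Unit PH1: $1,770 · Unit 2C: $1,170 · Unit 3B: $990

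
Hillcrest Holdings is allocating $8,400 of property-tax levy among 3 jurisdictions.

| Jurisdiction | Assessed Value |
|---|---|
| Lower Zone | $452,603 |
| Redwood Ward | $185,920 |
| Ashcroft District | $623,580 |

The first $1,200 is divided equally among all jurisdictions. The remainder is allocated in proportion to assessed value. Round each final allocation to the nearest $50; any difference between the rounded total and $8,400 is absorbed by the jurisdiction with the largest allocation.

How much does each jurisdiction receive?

Lower Zone: $3,000; Redwood Ward: $1,450; Ashcroft District: $3,950

Equal tier: $1,200 ÷ 3 = $400 apiece.
Remainder $7,200 by assessed value (total 1,262,103): Lower Zone 2,581.99 → $2,600; Redwood Ward 1,060.63 → $1,050; Ashcroft District 3,557.38 → $3,550.
Totals: Lower Zone $400 + $2,600 = $3,000; Redwood Ward $400 + $1,050 = $1,450; Ashcroft District $400 + $3,550 = $3,950.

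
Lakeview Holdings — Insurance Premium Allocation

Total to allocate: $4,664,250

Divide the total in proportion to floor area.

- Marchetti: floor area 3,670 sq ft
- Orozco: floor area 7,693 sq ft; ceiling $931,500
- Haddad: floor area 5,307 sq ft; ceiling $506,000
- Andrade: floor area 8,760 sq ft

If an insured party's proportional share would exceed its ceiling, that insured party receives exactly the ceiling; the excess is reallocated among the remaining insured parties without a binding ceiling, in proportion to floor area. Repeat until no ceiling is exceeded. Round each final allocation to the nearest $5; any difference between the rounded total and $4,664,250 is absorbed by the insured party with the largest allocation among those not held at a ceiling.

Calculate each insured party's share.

Sum of floor area: 25,430.
Pro-rata shares before constraints: Marchetti 673,134.00; Orozco 1,411,013.58; Haddad 973,384.77; Andrade 1,606,717.66.
Capped: Orozco ($931,500), Haddad ($506,000); residual $3,226,750 reallocated over remaining floor area 12,430.
Redistributed shares: Marchetti 952,708.97 → $952,710; Andrade 2,274,041.03 → $2,274,040.

Marchetti: $952,710 · Orozco: $931,500 · Haddad: $506,000 · Andrade: $2,274,040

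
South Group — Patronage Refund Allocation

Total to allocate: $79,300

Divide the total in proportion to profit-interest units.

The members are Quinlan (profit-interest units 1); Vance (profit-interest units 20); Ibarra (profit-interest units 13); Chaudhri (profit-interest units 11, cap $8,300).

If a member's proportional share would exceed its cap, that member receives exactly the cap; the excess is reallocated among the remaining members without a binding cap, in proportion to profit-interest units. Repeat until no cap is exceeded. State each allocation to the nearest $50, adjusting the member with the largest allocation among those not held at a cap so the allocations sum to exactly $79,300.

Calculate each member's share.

Total profit-interest units = 45.
Proportional shares (ignoring caps): Quinlan 1,762.22; Vance 35,244.44; Ibarra 22,908.89; Chaudhri 19,384.44.
Cap binds for Chaudhri ($8,300); residual $71,000 reallocated over remaining profit-interest units 34.
Remaining shares: Quinlan 2,088.24 → $2,100; Vance 41,764.71 → $41,750; Ibarra 27,147.06 → $27,150.

Quinlan: $2,100 · Vance: $41,750 · Ibarra: $27,150 · Chaudhri: $8,300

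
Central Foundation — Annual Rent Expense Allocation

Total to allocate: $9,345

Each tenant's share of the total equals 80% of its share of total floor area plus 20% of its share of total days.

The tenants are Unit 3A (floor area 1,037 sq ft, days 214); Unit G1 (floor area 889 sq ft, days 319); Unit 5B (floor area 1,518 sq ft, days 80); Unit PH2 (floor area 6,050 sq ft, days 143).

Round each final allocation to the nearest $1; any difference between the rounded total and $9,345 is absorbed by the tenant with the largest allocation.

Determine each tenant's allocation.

Unit 3A: $1,346; Unit G1: $1,489; Unit 5B: $1,393; Unit PH2: $5,117

Floor area total 9,494; days total 756.
Blended shares (80% floor area + 20% days): Unit 3A 0.1440; Unit G1 0.1593; Unit 5B 0.1491; Unit PH2 0.5476.
Proportional shares: Unit 3A 1,345.64; Unit G1 1,488.68; Unit 5B 1,393.12; Unit PH2 5,117.57.
At nearest $1: Unit 3A $1,346; Unit G1 $1,489; Unit 5B $1,393; Unit PH2 $5,118. Sum = $9,346.
Difference $9,345 − $9,346 = −$1 applied to largest allocation (Unit PH2): Unit PH2 becomes $5,117.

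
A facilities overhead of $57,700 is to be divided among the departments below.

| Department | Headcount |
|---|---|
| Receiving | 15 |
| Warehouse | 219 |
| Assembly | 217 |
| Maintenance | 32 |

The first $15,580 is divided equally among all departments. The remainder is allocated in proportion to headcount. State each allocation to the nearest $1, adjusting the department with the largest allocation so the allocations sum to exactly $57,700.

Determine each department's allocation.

Receiving: $5,203 | Warehouse: $22,993 | Assembly: $22,818 | Maintenance: $6,686

$15,580 shared equally gives $3,895 per department.
Remainder $42,120 by headcount (total 483): Receiving 1,308.07 → $1,308; Warehouse 19,097.89 → $19,098; Assembly 18,923.48 → $18,923; Maintenance 2,790.56 → $2,791.
Totals: Receiving $3,895 + $1,308 = $5,203; Warehouse $3,895 + $19,098 = $22,993; Assembly $3,895 + $18,923 = $22,818; Maintenance $3,895 + $2,791 = $6,686.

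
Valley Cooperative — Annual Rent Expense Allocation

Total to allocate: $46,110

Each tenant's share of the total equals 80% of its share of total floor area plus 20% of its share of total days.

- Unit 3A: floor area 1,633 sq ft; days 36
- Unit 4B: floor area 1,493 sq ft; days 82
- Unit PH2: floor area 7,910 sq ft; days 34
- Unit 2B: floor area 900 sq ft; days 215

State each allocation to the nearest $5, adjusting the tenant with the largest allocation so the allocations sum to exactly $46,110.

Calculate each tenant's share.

Floor area total 11,936; days total 367.
Combined weights (80% floor area + 20% days): Unit 3A 0.1291; Unit 4B 0.1448; Unit PH2 0.5487; Unit 2B 0.1775.
Raw shares: Unit 3A 5,951.37; Unit 4B 6,674.59; Unit PH2 25,300.07; Unit 2B 8,183.97.
After rounding ($5): Unit 3A $5,950; Unit 4B $6,675; Unit PH2 $25,300; Unit 2B $8,185. Sum = $46,110.
Rounded total matches; no reconciliation needed.

Unit 3A: $5,950; Unit 4B: $6,675; Unit PH2: $25,300; Unit 2B: $8,185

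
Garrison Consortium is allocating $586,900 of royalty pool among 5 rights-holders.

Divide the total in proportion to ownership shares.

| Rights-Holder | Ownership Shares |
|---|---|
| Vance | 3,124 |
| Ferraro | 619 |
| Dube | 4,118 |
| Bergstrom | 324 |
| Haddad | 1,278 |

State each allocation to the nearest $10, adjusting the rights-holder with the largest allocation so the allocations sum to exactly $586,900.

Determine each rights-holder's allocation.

Vance: $193,750 · Ferraro: $38,390 · Dube: $255,410 · Bergstrom: $20,090 · Haddad: $79,260

Ownership shares total: 9,463.
Pro-rata amounts: Vance 3,124/9,463 × $586,900 = 193,752.04; Ferraro 619/9,463 × $586,900 = 38,390.69; Dube 4,118/9,463 × $586,900 = 255,400.42; Bergstrom 324/9,463 × $586,900 = 20,094.64; Haddad 1,278/9,463 × $586,900 = 79,262.20.
Rounded to nearest $10: Vance $193,750; Ferraro $38,390; Dube $255,400; Bergstrom $20,090; Haddad $79,260. Sum = $586,890.
Difference $586,900 − $586,890 = +$10 applied to largest allocation (Dube): Dube becomes $255,410.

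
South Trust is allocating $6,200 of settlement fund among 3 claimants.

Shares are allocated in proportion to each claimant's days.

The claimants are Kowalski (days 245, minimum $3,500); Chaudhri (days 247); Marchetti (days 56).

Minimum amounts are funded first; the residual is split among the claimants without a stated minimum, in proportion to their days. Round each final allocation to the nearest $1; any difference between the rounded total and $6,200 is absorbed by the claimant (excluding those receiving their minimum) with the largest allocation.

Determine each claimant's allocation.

Kowalski: $3,500 · Chaudhri: $2,201 · Marchetti: $499

Minimums first: Kowalski $3,500. Remaining pool $2,700.
Remaining pool split over remaining days 303: Chaudhri 2,200.99 → $2,201; Marchetti 499.01 → $499.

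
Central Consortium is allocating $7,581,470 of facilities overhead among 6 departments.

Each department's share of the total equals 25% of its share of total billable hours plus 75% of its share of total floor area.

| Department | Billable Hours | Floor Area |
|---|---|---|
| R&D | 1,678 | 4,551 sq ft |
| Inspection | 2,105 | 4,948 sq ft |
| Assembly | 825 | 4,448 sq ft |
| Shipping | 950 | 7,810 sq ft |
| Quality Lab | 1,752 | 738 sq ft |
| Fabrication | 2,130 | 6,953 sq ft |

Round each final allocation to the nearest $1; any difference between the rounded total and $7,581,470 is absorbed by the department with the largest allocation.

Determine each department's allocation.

R&D: $1,215,660 · Inspection: $1,378,050 · Assembly: $1,024,506 · Shipping: $1,698,771 · Quality Lab: $494,267 · Fabrication: $1,770,216

Totals — billable hours 9,440, floor area 29,448.
Composite weights (25% billable hours + 75% floor area): R&D 0.1603; Inspection 0.1818; Assembly 0.1351; Shipping 0.2241; Quality Lab 0.0652; Fabrication 0.2335.
Raw shares: R&D 1,215,660.37; Inspection 1,378,050.19; Assembly 1,024,506.41; Shipping 1,698,771.20; Quality Lab 494,267.48; Fabrication 1,770,214.35.
Rounded to nearest $1: R&D $1,215,660; Inspection $1,378,050; Assembly $1,024,506; Shipping $1,698,771; Quality Lab $494,267; Fabrication $1,770,214. Sum = $7,581,468.
Difference $7,581,470 − $7,581,468 = +$2 applied to largest allocation (Fabrication): Fabrication becomes $1,770,216.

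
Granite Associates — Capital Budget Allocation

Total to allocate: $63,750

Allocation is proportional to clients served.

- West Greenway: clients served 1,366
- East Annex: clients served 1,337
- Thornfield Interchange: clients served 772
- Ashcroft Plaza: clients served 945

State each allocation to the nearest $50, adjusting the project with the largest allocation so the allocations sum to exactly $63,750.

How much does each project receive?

Clients served total: 4,420.
Raw shares: West Greenway 1,366/4,420 × $63,750 = 19,701.92; East Annex 1,337/4,420 × $63,750 = 19,283.65; Thornfield Interchange 772/4,420 × $63,750 = 11,134.62; Ashcroft Plaza 945/4,420 × $63,750 = 13,629.81.
At nearest $50: West Greenway $19,700; East Annex $19,300; Thornfield Interchange $11,150; Ashcroft Plaza $13,650. Sum = $63,800.
Difference $63,750 − $63,800 = −$50 applied to largest allocation (West Greenway): West Greenway becomes $19,650.

West Greenway: $19,650 · East Annex: $19,300 · Thornfield Interchange: $11,150 · Ashcroft Plaza: $13,650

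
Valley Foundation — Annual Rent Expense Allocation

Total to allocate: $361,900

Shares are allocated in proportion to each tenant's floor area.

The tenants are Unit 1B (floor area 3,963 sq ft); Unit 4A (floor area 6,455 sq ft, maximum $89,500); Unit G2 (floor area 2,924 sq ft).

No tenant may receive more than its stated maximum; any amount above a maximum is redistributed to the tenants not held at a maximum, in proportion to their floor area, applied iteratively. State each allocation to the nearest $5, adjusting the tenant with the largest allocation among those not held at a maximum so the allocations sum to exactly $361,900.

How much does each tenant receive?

Unit 1B: $156,750 | Unit 4A: $89,500 | Unit G2: $115,650

Sum of floor area: 13,342.
Unconstrained shares: Unit 1B 107,495.86; Unit 4A 175,091.03; Unit G2 79,313.12.
Held at cap: Unit 4A ($89,500); residual $272,400 reallocated over remaining floor area 6,887.
Shares after redistribution: Unit 1B 156,747.67 → $156,750; Unit G2 115,652.33 → $115,650.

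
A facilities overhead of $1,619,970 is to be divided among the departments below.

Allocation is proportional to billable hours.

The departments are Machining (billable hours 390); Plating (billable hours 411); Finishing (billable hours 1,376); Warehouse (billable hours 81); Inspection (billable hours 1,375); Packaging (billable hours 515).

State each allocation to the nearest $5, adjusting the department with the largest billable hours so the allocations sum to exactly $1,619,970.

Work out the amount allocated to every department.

Machining: $152,310 | Plating: $160,515 | Finishing: $537,385 | Warehouse: $31,635 | Inspection: $536,995 | Packaging: $201,130

Combined billable hours = 390 + 411 + 1,376 + 81 + 1,375 + 515 = 4,148.
Pro-rata amounts: Machining 152,311.55; Plating 160,512.94; Finishing 537,386.38; Warehouse 31,633.94; Inspection 536,995.84; Packaging 201,129.35.
Rounded to nearest $5: Machining $152,310; Plating $160,515; Finishing $537,385; Warehouse $31,635; Inspection $536,995; Packaging $201,130. Sum = $1,619,970.
Rounded total matches; no reconciliation needed.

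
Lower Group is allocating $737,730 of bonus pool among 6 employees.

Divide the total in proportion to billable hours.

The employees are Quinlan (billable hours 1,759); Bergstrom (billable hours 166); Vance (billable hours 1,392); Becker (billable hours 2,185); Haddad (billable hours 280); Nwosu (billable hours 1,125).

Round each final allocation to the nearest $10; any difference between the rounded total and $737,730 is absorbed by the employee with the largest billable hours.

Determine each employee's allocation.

Combined billable hours = 1,759 + 166 + 1,392 + 2,185 + 280 + 1,125 = 6,907.
Unrounded shares: Quinlan 187,877.09; Bergstrom 17,730.30; Vance 148,678.18; Becker 233,377.74; Haddad 29,906.53; Nwosu 120,160.16.
After rounding ($10): Quinlan $187,880; Bergstrom $17,730; Vance $148,680; Becker $233,380; Haddad $29,910; Nwosu $120,160. Sum = $737,740.
Difference $737,730 − $737,740 = −$10 applied to largest billable hours (Becker): Becker becomes $233,370.

Quinlan: $187,880 · Bergstrom: $17,730 · Vance: $148,680 · Becker: $233,370 · Haddad: $29,910 · Nwosu: $120,160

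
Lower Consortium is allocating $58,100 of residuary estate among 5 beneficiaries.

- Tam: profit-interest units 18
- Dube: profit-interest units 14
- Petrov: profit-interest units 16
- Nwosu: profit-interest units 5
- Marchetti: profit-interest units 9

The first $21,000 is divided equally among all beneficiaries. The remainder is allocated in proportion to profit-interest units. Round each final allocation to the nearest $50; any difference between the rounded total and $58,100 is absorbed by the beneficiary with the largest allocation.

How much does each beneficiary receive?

Equal tier: $21,000 ÷ 5 = $4,200 apiece.
Remainder $37,100 by profit-interest units (total 62): Tam 10,770.97 → $10,750; Dube 8,377.42 → $8,400; Petrov 9,574.19 → $9,550; Nwosu 2,991.94 → $3,000; Marchetti 5,385.48 → $5,400.
Totals: Tam $4,200 + $10,750 = $14,950; Dube $4,200 + $8,400 = $12,600; Petrov $4,200 + $9,550 = $13,750; Nwosu $4,200 + $3,000 = $7,200; Marchetti $4,200 + $5,400 = $9,600.

Tam: $14,950 | Dube: $12,600 | Petrov: $13,750 | Nwosu: $7,200 | Marchetti: $9,600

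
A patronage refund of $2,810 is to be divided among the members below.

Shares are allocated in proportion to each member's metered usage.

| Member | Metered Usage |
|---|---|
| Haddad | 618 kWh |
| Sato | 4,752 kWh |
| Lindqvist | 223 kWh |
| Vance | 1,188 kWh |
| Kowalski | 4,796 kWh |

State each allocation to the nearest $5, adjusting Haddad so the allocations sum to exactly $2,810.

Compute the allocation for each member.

Total metered usage = 11,577.
Pro-rata amounts: Haddad 618/11,577 × $2,810 = 150.00; Sato 4,752/11,577 × $2,810 = 1,153.42; Lindqvist 223/11,577 × $2,810 = 54.13; Vance 1,188/11,577 × $2,810 = 288.35; Kowalski 4,796/11,577 × $2,810 = 1,164.10.
After rounding ($5): Haddad $150; Sato $1,155; Lindqvist $55; Vance $290; Kowalski $1,165. Sum = $2,815.
Difference $2,810 − $2,815 = −$5 applied to Haddad: Haddad becomes $145.

Haddad: $145; Sato: $1,155; Lindqvist: $55; Vance: $290; Kowalski: $1,165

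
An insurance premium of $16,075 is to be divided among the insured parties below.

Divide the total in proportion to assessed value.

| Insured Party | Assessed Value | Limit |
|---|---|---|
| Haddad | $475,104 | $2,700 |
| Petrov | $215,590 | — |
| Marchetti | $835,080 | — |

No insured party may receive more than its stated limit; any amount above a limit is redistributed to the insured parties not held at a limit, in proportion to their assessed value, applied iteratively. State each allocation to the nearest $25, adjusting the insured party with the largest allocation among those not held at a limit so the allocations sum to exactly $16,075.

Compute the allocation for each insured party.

Assessed value total: 1,525,774.
Proportional shares (ignoring caps): Haddad 5,005.52; Petrov 2,271.38; Marchetti 8,798.10.
Held at cap: Haddad ($2,700); remaining pool $13,375 reallocated over remaining assessed value 1,050,670.
Redistributed shares: Petrov 2,744.45 → $2,750; Marchetti 10,630.55 → $10,625.

Haddad: $2,700 | Petrov: $2,750 | Marchetti: $10,625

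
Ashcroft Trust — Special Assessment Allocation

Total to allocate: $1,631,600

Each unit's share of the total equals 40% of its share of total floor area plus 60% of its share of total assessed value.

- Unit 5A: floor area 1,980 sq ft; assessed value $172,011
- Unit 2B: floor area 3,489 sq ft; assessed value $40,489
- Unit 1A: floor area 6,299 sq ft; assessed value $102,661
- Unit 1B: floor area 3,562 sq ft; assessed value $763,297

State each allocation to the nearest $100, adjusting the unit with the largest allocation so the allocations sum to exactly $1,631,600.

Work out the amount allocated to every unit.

Totals — floor area 15,330, assessed value 1,078,458.
Composite weights (40% floor area + 60% assessed value): Unit 5A 0.1474; Unit 2B 0.1136; Unit 1A 0.2215; Unit 1B 0.5176.
Raw shares: Unit 5A 240,435.36; Unit 2B 185,289.77; Unit 1A 361,355.19; Unit 1B 844,519.67.
Rounded to nearest $100: Unit 5A $240,400; Unit 2B $185,300; Unit 1A $361,400; Unit 1B $844,500. Sum = $1,631,600.
Rounded total matches; no reconciliation needed.

Unit 5A: $240,400; Unit 2B: $185,300; Unit 1A: $361,400; Unit 1B: $844,500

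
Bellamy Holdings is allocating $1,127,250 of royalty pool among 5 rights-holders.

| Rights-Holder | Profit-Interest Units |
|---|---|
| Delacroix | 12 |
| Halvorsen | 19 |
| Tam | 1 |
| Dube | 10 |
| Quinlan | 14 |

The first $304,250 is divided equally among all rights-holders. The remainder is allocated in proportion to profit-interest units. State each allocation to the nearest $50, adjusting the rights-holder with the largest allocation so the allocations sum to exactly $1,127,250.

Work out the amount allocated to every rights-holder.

Delacroix: $237,200; Halvorsen: $340,100; Tam: $75,550; Dube: $207,800; Quinlan: $266,600

Equal tier: $304,250 ÷ 5 = $60,850 apiece.
Remainder $823,000 by profit-interest units (total 56): Delacroix 176,357.14 → $176,350; Halvorsen 279,232.14 → $279,250; Tam 14,696.43 → $14,700; Dube 146,964.29 → $146,950; Quinlan 205,750.00 → $205,750.
Totals: Delacroix $60,850 + $176,350 = $237,200; Halvorsen $60,850 + $279,250 = $340,100; Tam $60,850 + $14,700 = $75,550; Dube $60,850 + $146,950 = $207,800; Quinlan $60,850 + $205,750 = $266,600.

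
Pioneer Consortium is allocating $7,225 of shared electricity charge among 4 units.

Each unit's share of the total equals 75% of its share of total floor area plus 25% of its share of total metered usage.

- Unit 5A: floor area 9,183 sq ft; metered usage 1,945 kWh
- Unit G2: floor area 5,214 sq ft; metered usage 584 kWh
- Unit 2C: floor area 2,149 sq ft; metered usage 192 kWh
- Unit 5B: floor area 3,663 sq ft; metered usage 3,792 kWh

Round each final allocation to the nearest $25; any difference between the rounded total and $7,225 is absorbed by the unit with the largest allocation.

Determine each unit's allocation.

Floor area total 20,209; metered usage total 6,513.
Composite weights (75% floor area + 25% metered usage): Unit 5A 0.4155; Unit G2 0.2159; Unit 2C 0.0871; Unit 5B 0.2815.
Unrounded shares: Unit 5A 3,001.69; Unit G2 1,560.02; Unit 2C 629.47; Unit 5B 2,033.82.
Rounded to nearest $25: Unit 5A $3,000; Unit G2 $1,550; Unit 2C $625; Unit 5B $2,025. Sum = $7,200.
Difference $7,225 − $7,200 = +$25 applied to largest allocation (Unit 5A): Unit 5A becomes $3,025.

Unit 5A: $3,025; Unit G2: $1,550; Unit 2C: $625; Unit 5B: $2,025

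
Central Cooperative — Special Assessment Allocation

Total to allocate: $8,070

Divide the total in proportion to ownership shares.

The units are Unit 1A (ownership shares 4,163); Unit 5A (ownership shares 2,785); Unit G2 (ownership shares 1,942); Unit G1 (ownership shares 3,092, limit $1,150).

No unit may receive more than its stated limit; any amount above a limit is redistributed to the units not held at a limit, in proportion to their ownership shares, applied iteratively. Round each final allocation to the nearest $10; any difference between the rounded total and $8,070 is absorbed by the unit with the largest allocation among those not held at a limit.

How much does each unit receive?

Unit 1A: $3,240 | Unit 5A: $2,170 | Unit G2: $1,510 | Unit G1: $1,150

Ownership shares total: 11,982.
Proportional shares (ignoring caps): Unit 1A 2,803.82; Unit 5A 1,875.73; Unit G2 1,307.96; Unit G1 2,082.49.
Capped: Unit G1 ($1,150); remaining pool $6,920 reallocated over remaining ownership shares 8,890.
Shares after redistribution: Unit 1A 3,240.49 → $3,240; Unit 5A 2,167.85 → $2,170; Unit G2 1,511.66 → $1,510.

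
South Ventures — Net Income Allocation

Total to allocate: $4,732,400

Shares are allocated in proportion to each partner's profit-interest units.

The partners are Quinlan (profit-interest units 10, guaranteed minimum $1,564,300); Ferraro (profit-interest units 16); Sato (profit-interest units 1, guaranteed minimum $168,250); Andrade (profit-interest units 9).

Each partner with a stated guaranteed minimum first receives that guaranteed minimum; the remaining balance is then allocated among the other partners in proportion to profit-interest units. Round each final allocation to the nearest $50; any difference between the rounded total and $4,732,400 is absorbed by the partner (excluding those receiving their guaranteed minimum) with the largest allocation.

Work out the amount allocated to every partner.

Fund the minimums — Quinlan $1,564,300; Sato $168,250. Remaining pool $2,999,850.
Remaining pool split over remaining profit-interest units 25: Ferraro 1,919,904.00 → $1,919,900; Andrade 1,079,946.00 → $1,079,950.

Quinlan: $1,564,300 · Ferraro: $1,919,900 · Sato: $168,250 · Andrade: $1,079,950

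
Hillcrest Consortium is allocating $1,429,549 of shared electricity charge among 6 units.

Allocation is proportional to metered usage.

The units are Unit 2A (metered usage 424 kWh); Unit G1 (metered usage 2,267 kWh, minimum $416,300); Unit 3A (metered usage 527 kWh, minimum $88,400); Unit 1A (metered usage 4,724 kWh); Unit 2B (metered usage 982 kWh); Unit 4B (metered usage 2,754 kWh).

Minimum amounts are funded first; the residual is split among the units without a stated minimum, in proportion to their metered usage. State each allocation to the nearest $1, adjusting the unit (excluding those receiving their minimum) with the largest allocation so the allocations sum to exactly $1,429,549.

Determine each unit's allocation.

Unit 2A: $44,140 | Unit G1: $416,300 | Unit 3A: $88,400 | Unit 1A: $491,781 | Unit 2B: $102,229 | Unit 4B: $286,699

Guaranteed amounts: Unit G1 $416,300; Unit 3A $88,400. Remaining pool $924,849.
Remaining pool split over remaining metered usage 8,884: Unit 2A 44,139.57 → $44,140; Unit 1A 491,781.48 → $491,781; Unit 2B 102,228.92 → $102,229; Unit 4B 286,699.03 → $286,699.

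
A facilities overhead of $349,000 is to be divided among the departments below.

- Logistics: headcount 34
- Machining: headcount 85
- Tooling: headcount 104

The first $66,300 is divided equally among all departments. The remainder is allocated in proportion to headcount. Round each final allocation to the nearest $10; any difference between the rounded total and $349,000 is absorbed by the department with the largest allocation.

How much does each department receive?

Logistics: $65,200; Machining: $129,860; Tooling: $153,940

$66,300 shared equally gives $22,100 per department.
Remainder $282,700 by headcount (total 223): Logistics 43,102.24 → $43,100; Machining 107,755.61 → $107,760; Tooling 131,842.15 → $131,840.
Totals: Logistics $22,100 + $43,100 = $65,200; Machining $22,100 + $107,760 = $129,860; Tooling $22,100 + $131,840 = $153,940.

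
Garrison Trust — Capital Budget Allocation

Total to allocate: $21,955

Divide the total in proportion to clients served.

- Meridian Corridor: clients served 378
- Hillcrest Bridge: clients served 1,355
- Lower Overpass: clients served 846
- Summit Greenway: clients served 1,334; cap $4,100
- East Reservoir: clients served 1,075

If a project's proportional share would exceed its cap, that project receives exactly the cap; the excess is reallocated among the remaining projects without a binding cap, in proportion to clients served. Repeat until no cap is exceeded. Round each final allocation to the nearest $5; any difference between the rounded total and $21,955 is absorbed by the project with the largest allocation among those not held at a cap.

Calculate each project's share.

Meridian Corridor: $1,845 | Hillcrest Bridge: $6,620 | Lower Overpass: $4,135 | Summit Greenway: $4,100 | East Reservoir: $5,255

Total clients served = 4,988.
Unconstrained shares: Meridian Corridor 1,663.79; Hillcrest Bridge 5,964.12; Lower Overpass 3,723.72; Summit Greenway 5,871.69; East Reservoir 4,731.68.
Capped: Summit Greenway ($4,100); residual $17,855 reallocated over remaining clients served 3,654.
Shares after redistribution: Meridian Corridor 1,847.07 → $1,845; Hillcrest Bridge 6,621.11 → $6,620; Lower Overpass 4,133.92 → $4,135; East Reservoir 5,252.91 → $5,255.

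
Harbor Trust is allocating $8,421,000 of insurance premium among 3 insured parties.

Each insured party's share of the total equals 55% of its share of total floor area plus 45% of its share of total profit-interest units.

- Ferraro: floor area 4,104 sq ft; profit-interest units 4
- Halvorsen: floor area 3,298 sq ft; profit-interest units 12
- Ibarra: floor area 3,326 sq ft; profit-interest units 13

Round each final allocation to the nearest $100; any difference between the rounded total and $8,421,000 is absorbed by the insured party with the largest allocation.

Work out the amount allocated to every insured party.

Ferraro: $2,294,500 | Halvorsen: $2,991,900 | Ibarra: $3,134,600

Totals — floor area 10,728, profit-interest units 29.
Blended shares (55% floor area + 45% profit-interest units): Ferraro 0.2725; Halvorsen 0.3553; Ibarra 0.3722.
Raw shares: Ferraro 2,294,483.77; Halvorsen 2,991,878.62; Ibarra 3,134,637.62.
Rounded to nearest $100: Ferraro $2,294,500; Halvorsen $2,991,900; Ibarra $3,134,600. Sum = $8,421,000.
Sum already equals the total — no adjustment.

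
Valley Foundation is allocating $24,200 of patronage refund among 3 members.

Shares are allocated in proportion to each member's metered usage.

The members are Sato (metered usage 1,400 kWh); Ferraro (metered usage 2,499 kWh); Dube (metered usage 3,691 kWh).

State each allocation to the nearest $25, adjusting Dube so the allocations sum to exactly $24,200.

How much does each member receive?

Metered usage total: 7,590.
Unrounded shares: Sato 1,400/7,590 × $24,200 = 4,463.77; Ferraro 2,499/7,590 × $24,200 = 7,967.83; Dube 3,691/7,590 × $24,200 = 11,768.41.
At nearest $25: Sato $4,475; Ferraro $7,975; Dube $11,775. Sum = $24,225.
Difference $24,200 − $24,225 = −$25 applied to Dube: Dube becomes $11,750.

Sato: $4,475 | Ferraro: $7,975 | Dube: $11,750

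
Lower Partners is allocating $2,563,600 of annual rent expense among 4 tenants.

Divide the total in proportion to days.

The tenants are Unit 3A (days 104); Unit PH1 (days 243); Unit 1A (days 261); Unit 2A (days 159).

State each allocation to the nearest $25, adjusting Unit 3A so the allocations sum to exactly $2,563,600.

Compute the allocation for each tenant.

Unit 3A: $347,625 | Unit PH1: $812,200 | Unit 1A: $872,350 | Unit 2A: $531,425

Days total: 767.
Raw shares: Unit 3A 104/767 × $2,563,600 = 347,606.78; Unit PH1 243/767 × $2,563,600 = 812,196.61; Unit 1A 261/767 × $2,563,600 = 872,359.32; Unit 2A 159/767 × $2,563,600 = 531,437.29.
At nearest $25: Unit 3A $347,600; Unit PH1 $812,200; Unit 1A $872,350; Unit 2A $531,425. Sum = $2,563,575.
Difference $2,563,600 − $2,563,575 = +$25 applied to Unit 3A: Unit 3A becomes $347,625.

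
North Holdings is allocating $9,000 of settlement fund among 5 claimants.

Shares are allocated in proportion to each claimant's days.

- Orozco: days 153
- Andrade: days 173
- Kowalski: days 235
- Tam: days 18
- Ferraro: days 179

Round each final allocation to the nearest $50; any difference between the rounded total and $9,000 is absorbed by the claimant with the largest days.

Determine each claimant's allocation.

Orozco: $1,800 · Andrade: $2,050 · Kowalski: $2,800 · Tam: $200 · Ferraro: $2,150

Combined days = 153 + 173 + 235 + 18 + 179 = 758.
Unrounded shares: Orozco 1,816.62; Andrade 2,054.09; Kowalski 2,790.24; Tam 213.72; Ferraro 2,125.33.
After rounding ($50): Orozco $1,800; Andrade $2,050; Kowalski $2,800; Tam $200; Ferraro $2,150. Sum = $9,000.
No rounding difference to absorb.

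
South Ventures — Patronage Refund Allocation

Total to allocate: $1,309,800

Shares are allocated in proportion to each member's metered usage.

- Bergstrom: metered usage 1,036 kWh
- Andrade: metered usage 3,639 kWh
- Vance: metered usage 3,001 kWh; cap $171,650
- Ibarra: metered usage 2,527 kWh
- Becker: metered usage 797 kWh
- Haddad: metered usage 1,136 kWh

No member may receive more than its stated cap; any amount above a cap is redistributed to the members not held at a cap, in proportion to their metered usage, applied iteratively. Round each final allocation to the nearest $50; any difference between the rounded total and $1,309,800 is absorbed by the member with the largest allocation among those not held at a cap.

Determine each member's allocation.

Total metered usage = 12,136.
Pro-rata shares before constraints: Bergstrom 111,812.20; Andrade 392,745.73; Vance 323,888.41; Ibarra 272,731.10; Becker 86,017.68; Haddad 122,604.88.
Held at cap: Vance ($171,650); residual $1,138,150 reallocated over remaining metered usage 9,135.
Redistributed shares: Bergstrom 129,077.55 → $129,100; Andrade 453,391.12 → $453,400; Ibarra 314,844.56 → $314,850; Becker 99,300.01 → $99,300; Haddad 141,536.77 → $141,550.
Rounding difference −$50 applied to Andrade → $453,350.

Bergstrom: $129,100 · Andrade: $453,350 · Vance: $171,650 · Ibarra: $314,850 · Becker: $99,300 · Haddad: $141,550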